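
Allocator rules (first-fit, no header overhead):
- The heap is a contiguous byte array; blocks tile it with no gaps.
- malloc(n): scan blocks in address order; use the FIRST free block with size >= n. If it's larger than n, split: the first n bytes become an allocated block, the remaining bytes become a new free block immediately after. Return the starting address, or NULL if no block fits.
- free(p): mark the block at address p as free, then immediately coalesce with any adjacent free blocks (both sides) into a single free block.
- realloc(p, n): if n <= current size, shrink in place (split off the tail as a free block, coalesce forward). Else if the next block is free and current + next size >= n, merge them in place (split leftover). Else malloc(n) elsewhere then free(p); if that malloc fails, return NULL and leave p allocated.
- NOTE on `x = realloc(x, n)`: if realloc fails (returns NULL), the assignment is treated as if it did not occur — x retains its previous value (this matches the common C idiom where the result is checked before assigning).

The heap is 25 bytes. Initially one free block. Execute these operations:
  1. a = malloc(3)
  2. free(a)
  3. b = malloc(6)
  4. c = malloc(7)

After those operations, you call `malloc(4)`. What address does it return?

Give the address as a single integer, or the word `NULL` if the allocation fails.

Answer: 13

Derivation:
Op 1: a = malloc(3) -> a = 0; heap: [0-2 ALLOC][3-24 FREE]
Op 2: free(a) -> (freed a); heap: [0-24 FREE]
Op 3: b = malloc(6) -> b = 0; heap: [0-5 ALLOC][6-24 FREE]
Op 4: c = malloc(7) -> c = 6; heap: [0-5 ALLOC][6-12 ALLOC][13-24 FREE]
malloc(4): first-fit scan over [0-5 ALLOC][6-12 ALLOC][13-24 FREE] -> 13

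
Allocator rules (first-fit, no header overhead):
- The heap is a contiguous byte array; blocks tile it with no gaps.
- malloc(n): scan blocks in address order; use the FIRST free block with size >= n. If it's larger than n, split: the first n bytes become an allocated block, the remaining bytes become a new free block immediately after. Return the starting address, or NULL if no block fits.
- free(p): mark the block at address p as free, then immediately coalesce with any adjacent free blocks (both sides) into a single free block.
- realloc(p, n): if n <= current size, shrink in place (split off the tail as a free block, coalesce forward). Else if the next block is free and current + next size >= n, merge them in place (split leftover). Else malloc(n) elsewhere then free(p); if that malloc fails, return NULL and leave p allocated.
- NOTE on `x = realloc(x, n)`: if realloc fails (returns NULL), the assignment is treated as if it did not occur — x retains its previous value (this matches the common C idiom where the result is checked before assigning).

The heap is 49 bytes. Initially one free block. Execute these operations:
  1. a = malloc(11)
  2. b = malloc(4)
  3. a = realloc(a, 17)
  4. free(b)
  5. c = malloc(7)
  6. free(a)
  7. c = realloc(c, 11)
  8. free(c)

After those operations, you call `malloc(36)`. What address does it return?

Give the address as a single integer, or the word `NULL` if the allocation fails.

Answer: 0

Derivation:
Op 1: a = malloc(11) -> a = 0; heap: [0-10 ALLOC][11-48 FREE]
Op 2: b = malloc(4) -> b = 11; heap: [0-10 ALLOC][11-14 ALLOC][15-48 FREE]
Op 3: a = realloc(a, 17) -> a = 15; heap: [0-10 FREE][11-14 ALLOC][15-31 ALLOC][32-48 FREE]
Op 4: free(b) -> (freed b); heap: [0-14 FREE][15-31 ALLOC][32-48 FREE]
Op 5: c = malloc(7) -> c = 0; heap: [0-6 ALLOC][7-14 FREE][15-31 ALLOC][32-48 FREE]
Op 6: free(a) -> (freed a); heap: [0-6 ALLOC][7-48 FREE]
Op 7: c = realloc(c, 11) -> c = 0; heap: [0-10 ALLOC][11-48 FREE]
Op 8: free(c) -> (freed c); heap: [0-48 FREE]
malloc(36): first-fit scan over [0-48 FREE] -> 0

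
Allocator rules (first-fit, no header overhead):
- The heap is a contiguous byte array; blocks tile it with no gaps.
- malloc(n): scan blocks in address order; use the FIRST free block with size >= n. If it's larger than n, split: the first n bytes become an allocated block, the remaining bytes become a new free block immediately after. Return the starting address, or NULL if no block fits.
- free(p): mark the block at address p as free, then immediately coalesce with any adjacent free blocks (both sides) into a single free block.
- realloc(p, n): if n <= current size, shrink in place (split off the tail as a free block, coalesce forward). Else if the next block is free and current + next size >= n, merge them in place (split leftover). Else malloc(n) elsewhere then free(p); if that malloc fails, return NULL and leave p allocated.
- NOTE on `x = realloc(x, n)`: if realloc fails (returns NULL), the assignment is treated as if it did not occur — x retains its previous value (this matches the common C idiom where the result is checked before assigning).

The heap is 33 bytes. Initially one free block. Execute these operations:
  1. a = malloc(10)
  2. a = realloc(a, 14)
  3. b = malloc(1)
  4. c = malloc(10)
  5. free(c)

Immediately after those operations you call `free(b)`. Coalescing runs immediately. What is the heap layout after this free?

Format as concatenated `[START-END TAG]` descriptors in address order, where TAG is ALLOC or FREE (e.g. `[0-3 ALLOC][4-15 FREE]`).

Answer: [0-13 ALLOC][14-32 FREE]

Derivation:
Op 1: a = malloc(10) -> a = 0; heap: [0-9 ALLOC][10-32 FREE]
Op 2: a = realloc(a, 14) -> a = 0; heap: [0-13 ALLOC][14-32 FREE]
Op 3: b = malloc(1) -> b = 14; heap: [0-13 ALLOC][14-14 ALLOC][15-32 FREE]
Op 4: c = malloc(10) -> c = 15; heap: [0-13 ALLOC][14-14 ALLOC][15-24 ALLOC][25-32 FREE]
Op 5: free(c) -> (freed c); heap: [0-13 ALLOC][14-14 ALLOC][15-32 FREE]
free(b): b = 14 -> block [14-14 ALLOC]; mark free, coalesce with adjacent free neighbors -> [0-13 ALLOC][14-32 FREE]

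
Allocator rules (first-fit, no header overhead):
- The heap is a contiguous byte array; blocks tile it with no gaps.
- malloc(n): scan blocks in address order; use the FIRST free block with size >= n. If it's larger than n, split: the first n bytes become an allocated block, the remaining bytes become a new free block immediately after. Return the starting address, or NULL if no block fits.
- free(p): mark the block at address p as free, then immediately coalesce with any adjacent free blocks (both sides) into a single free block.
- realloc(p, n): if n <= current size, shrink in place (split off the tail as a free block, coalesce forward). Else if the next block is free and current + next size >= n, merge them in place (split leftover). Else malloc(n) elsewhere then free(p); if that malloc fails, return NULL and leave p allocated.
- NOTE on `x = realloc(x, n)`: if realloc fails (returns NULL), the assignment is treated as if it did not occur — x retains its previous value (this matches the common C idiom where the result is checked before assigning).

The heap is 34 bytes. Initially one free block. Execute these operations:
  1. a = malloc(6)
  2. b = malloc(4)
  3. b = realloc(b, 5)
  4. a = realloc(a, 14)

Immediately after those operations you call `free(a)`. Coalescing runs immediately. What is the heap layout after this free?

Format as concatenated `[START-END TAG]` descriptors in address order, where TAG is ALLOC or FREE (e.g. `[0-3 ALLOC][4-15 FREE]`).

Answer: [0-5 FREE][6-10 ALLOC][11-33 FREE]

Derivation:
Op 1: a = malloc(6) -> a = 0; heap: [0-5 ALLOC][6-33 FREE]
Op 2: b = malloc(4) -> b = 6; heap: [0-5 ALLOC][6-9 ALLOC][10-33 FREE]
Op 3: b = realloc(b, 5) -> b = 6; heap: [0-5 ALLOC][6-10 ALLOC][11-33 FREE]
Op 4: a = realloc(a, 14) -> a = 11; heap: [0-5 FREE][6-10 ALLOC][11-24 ALLOC][25-33 FREE]
free(a): a = 11 -> block [11-24 ALLOC]; mark free, coalesce with adjacent free neighbors -> [0-5 FREE][6-10 ALLOC][11-33 FREE]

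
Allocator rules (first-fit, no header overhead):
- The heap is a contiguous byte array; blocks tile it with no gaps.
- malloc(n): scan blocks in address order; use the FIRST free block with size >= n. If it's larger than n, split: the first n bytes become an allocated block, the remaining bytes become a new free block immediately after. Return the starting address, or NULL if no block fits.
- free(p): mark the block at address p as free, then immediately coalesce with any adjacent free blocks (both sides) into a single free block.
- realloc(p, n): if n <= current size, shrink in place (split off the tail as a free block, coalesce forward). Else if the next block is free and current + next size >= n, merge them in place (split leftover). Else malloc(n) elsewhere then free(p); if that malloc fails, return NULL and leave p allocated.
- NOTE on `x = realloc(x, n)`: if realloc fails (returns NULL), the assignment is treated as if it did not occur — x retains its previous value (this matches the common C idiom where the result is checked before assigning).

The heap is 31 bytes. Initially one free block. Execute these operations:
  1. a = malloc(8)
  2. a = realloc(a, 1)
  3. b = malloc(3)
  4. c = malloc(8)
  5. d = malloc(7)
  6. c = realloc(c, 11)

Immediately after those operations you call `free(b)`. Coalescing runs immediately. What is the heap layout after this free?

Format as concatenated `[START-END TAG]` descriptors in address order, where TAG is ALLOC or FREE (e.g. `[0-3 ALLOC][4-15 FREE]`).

Op 1: a = malloc(8) -> a = 0; heap: [0-7 ALLOC][8-30 FREE]
Op 2: a = realloc(a, 1) -> a = 0; heap: [0-0 ALLOC][1-30 FREE]
Op 3: b = malloc(3) -> b = 1; heap: [0-0 ALLOC][1-3 ALLOC][4-30 FREE]
Op 4: c = malloc(8) -> c = 4; heap: [0-0 ALLOC][1-3 ALLOC][4-11 ALLOC][12-30 FREE]
Op 5: d = malloc(7) -> d = 12; heap: [0-0 ALLOC][1-3 ALLOC][4-11 ALLOC][12-18 ALLOC][19-30 FREE]
Op 6: c = realloc(c, 11) -> c = 19; heap: [0-0 ALLOC][1-3 ALLOC][4-11 FREE][12-18 ALLOC][19-29 ALLOC][30-30 FREE]
free(b): b = 1 -> block [1-3 ALLOC]; mark free, coalesce with adjacent free neighbors -> [0-0 ALLOC][1-11 FREE][12-18 ALLOC][19-29 ALLOC][30-30 FREE]

Answer: [0-0 ALLOC][1-11 FREE][12-18 ALLOC][19-29 ALLOC][30-30 FREE]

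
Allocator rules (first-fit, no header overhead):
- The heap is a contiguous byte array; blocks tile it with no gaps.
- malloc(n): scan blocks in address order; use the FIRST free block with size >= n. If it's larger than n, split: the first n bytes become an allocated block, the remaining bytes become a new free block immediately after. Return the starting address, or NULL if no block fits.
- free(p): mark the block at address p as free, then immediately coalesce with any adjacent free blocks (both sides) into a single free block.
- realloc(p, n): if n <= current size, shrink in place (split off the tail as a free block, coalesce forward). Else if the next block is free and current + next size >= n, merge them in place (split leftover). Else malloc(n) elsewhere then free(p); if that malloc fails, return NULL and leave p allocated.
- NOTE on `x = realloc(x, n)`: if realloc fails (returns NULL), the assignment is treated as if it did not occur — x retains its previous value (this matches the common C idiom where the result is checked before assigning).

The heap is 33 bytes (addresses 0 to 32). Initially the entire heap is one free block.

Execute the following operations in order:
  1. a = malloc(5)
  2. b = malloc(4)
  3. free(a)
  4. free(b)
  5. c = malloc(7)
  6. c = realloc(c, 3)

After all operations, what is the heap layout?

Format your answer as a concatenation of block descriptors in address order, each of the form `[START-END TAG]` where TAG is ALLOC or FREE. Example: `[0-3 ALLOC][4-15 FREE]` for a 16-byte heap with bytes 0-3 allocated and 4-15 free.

Op 1: a = malloc(5) -> a = 0; heap: [0-4 ALLOC][5-32 FREE]
Op 2: b = malloc(4) -> b = 5; heap: [0-4 ALLOC][5-8 ALLOC][9-32 FREE]
Op 3: free(a) -> (freed a); heap: [0-4 FREE][5-8 ALLOC][9-32 FREE]
Op 4: free(b) -> (freed b); heap: [0-32 FREE]
Op 5: c = malloc(7) -> c = 0; heap: [0-6 ALLOC][7-32 FREE]
Op 6: c = realloc(c, 3) -> c = 0; heap: [0-2 ALLOC][3-32 FREE]

Answer: [0-2 ALLOC][3-32 FREE]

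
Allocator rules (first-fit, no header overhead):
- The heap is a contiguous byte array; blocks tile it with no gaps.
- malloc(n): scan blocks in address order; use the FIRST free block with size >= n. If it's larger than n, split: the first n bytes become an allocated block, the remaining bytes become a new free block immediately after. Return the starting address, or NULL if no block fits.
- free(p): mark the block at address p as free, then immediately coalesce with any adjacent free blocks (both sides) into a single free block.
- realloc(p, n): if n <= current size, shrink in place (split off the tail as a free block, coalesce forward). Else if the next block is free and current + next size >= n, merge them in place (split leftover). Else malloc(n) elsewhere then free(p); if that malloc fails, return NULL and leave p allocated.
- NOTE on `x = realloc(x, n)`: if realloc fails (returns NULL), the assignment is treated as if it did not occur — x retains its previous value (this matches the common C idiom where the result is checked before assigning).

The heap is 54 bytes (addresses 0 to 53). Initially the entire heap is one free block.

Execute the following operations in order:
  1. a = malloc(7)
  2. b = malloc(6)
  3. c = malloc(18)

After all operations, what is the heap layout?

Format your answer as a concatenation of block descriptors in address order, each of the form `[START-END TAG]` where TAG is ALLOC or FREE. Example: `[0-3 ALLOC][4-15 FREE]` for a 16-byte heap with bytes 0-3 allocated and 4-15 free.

Op 1: a = malloc(7) -> a = 0; heap: [0-6 ALLOC][7-53 FREE]
Op 2: b = malloc(6) -> b = 7; heap: [0-6 ALLOC][7-12 ALLOC][13-53 FREE]
Op 3: c = malloc(18) -> c = 13; heap: [0-6 ALLOC][7-12 ALLOC][13-30 ALLOC][31-53 FREE]

Answer: [0-6 ALLOC][7-12 ALLOC][13-30 ALLOC][31-53 FREE]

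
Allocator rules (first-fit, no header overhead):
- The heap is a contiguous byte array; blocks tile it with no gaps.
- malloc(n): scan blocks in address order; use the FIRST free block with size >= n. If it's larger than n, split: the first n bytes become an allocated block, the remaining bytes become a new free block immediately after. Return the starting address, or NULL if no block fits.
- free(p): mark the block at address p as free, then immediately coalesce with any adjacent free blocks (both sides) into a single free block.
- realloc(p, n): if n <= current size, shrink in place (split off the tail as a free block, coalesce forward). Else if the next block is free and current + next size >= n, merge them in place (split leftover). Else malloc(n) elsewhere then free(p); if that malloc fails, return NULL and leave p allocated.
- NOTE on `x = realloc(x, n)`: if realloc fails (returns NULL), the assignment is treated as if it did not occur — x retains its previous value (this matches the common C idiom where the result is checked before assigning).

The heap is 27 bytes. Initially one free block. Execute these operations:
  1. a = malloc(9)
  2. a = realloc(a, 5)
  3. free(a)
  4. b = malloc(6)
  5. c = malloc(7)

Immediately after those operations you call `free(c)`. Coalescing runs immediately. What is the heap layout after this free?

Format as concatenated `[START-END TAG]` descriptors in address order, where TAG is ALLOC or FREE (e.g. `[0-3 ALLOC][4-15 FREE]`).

Answer: [0-5 ALLOC][6-26 FREE]

Derivation:
Op 1: a = malloc(9) -> a = 0; heap: [0-8 ALLOC][9-26 FREE]
Op 2: a = realloc(a, 5) -> a = 0; heap: [0-4 ALLOC][5-26 FREE]
Op 3: free(a) -> (freed a); heap: [0-26 FREE]
Op 4: b = malloc(6) -> b = 0; heap: [0-5 ALLOC][6-26 FREE]
Op 5: c = malloc(7) -> c = 6; heap: [0-5 ALLOC][6-12 ALLOC][13-26 FREE]
free(c): c = 6 -> block [6-12 ALLOC]; mark free, coalesce with adjacent free neighbors -> [0-5 ALLOC][6-26 FREE]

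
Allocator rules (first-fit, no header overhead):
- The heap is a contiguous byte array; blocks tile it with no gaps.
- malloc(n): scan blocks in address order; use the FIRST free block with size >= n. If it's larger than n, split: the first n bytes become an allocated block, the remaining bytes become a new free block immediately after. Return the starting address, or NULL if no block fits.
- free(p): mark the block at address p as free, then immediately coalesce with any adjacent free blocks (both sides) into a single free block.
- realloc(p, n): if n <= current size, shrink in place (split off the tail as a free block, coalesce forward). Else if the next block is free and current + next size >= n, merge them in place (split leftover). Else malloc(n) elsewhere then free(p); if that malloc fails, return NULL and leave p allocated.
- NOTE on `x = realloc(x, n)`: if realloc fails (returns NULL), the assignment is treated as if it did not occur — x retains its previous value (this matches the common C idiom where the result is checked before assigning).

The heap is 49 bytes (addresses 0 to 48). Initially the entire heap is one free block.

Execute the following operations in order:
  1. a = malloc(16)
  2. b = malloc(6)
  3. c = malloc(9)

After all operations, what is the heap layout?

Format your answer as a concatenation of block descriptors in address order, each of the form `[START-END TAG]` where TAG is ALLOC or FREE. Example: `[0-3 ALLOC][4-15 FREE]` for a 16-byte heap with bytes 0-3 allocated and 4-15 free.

Answer: [0-15 ALLOC][16-21 ALLOC][22-30 ALLOC][31-48 FREE]

Derivation:
Op 1: a = malloc(16) -> a = 0; heap: [0-15 ALLOC][16-48 FREE]
Op 2: b = malloc(6) -> b = 16; heap: [0-15 ALLOC][16-21 ALLOC][22-48 FREE]
Op 3: c = malloc(9) -> c = 22; heap: [0-15 ALLOC][16-21 ALLOC][22-30 ALLOC][31-48 FREE]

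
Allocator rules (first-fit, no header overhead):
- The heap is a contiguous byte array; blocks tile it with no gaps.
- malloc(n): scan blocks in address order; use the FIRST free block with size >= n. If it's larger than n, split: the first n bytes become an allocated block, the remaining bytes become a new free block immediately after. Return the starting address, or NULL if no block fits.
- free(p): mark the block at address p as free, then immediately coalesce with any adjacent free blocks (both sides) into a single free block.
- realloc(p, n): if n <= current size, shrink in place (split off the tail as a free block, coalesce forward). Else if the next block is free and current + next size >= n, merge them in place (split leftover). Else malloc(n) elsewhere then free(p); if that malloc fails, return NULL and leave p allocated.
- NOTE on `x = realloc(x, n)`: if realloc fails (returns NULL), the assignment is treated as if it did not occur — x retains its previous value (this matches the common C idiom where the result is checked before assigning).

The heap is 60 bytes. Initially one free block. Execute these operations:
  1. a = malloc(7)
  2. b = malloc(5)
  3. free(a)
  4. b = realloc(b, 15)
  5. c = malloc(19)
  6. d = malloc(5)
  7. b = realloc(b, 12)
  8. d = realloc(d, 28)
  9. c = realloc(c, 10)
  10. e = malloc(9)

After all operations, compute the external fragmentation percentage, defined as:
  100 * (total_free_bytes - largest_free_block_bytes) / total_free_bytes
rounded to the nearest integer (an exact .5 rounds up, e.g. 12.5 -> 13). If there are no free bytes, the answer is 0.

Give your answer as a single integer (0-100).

Answer: 21

Derivation:
Op 1: a = malloc(7) -> a = 0; heap: [0-6 ALLOC][7-59 FREE]
Op 2: b = malloc(5) -> b = 7; heap: [0-6 ALLOC][7-11 ALLOC][12-59 FREE]
Op 3: free(a) -> (freed a); heap: [0-6 FREE][7-11 ALLOC][12-59 FREE]
Op 4: b = realloc(b, 15) -> b = 7; heap: [0-6 FREE][7-21 ALLOC][22-59 FREE]
Op 5: c = malloc(19) -> c = 22; heap: [0-6 FREE][7-21 ALLOC][22-40 ALLOC][41-59 FREE]
Op 6: d = malloc(5) -> d = 0; heap: [0-4 ALLOC][5-6 FREE][7-21 ALLOC][22-40 ALLOC][41-59 FREE]
Op 7: b = realloc(b, 12) -> b = 7; heap: [0-4 ALLOC][5-6 FREE][7-18 ALLOC][19-21 FREE][22-40 ALLOC][41-59 FREE]
Op 8: d = realloc(d, 28) -> NULL (d unchanged); heap: [0-4 ALLOC][5-6 FREE][7-18 ALLOC][19-21 FREE][22-40 ALLOC][41-59 FREE]
Op 9: c = realloc(c, 10) -> c = 22; heap: [0-4 ALLOC][5-6 FREE][7-18 ALLOC][19-21 FREE][22-31 ALLOC][32-59 FREE]
Op 10: e = malloc(9) -> e = 32; heap: [0-4 ALLOC][5-6 FREE][7-18 ALLOC][19-21 FREE][22-31 ALLOC][32-40 ALLOC][41-59 FREE]
Free blocks: [2 3 19] total_free=24 largest=19 -> 100*(24-19)/24 = 500/24 ≈ 20.833 -> rounds to 21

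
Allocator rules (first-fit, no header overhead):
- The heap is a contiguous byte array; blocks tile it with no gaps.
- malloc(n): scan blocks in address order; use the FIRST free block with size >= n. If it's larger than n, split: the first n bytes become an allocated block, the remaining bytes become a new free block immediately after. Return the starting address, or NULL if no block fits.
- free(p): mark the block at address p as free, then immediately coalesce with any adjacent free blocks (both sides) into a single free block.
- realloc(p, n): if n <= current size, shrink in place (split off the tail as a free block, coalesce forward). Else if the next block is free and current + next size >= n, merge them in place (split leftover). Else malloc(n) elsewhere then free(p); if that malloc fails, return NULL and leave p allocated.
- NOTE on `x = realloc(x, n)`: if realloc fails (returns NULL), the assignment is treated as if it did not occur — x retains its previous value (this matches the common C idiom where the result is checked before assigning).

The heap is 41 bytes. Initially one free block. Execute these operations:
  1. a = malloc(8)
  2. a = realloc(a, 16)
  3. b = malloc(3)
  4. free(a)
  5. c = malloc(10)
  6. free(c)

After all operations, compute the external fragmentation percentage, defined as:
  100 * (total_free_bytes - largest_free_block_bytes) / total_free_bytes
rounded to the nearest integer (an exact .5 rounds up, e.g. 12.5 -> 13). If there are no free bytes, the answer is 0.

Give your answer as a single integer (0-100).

Op 1: a = malloc(8) -> a = 0; heap: [0-7 ALLOC][8-40 FREE]
Op 2: a = realloc(a, 16) -> a = 0; heap: [0-15 ALLOC][16-40 FREE]
Op 3: b = malloc(3) -> b = 16; heap: [0-15 ALLOC][16-18 ALLOC][19-40 FREE]
Op 4: free(a) -> (freed a); heap: [0-15 FREE][16-18 ALLOC][19-40 FREE]
Op 5: c = malloc(10) -> c = 0; heap: [0-9 ALLOC][10-15 FREE][16-18 ALLOC][19-40 FREE]
Op 6: free(c) -> (freed c); heap: [0-15 FREE][16-18 ALLOC][19-40 FREE]
Free blocks: [16 22] total_free=38 largest=22 -> 100*(38-22)/38 = 1600/38 ≈ 42.105 -> rounds to 42

Answer: 42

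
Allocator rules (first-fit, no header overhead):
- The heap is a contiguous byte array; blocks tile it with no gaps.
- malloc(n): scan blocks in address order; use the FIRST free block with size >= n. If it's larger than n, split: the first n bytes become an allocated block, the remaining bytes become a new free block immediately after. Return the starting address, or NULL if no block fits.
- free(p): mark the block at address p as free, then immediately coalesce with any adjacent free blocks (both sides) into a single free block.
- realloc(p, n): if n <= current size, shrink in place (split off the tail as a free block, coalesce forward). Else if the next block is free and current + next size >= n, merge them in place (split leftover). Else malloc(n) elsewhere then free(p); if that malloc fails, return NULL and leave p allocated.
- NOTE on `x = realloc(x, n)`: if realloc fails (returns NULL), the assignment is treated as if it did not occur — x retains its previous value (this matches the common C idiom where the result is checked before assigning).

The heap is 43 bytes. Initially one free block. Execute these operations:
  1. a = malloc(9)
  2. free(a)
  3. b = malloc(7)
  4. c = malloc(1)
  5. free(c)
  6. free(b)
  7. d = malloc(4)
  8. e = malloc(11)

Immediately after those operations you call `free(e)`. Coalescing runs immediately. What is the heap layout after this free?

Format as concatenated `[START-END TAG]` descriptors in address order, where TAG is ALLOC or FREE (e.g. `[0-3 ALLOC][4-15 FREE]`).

Answer: [0-3 ALLOC][4-42 FREE]

Derivation:
Op 1: a = malloc(9) -> a = 0; heap: [0-8 ALLOC][9-42 FREE]
Op 2: free(a) -> (freed a); heap: [0-42 FREE]
Op 3: b = malloc(7) -> b = 0; heap: [0-6 ALLOC][7-42 FREE]
Op 4: c = malloc(1) -> c = 7; heap: [0-6 ALLOC][7-7 ALLOC][8-42 FREE]
Op 5: free(c) -> (freed c); heap: [0-6 ALLOC][7-42 FREE]
Op 6: free(b) -> (freed b); heap: [0-42 FREE]
Op 7: d = malloc(4) -> d = 0; heap: [0-3 ALLOC][4-42 FREE]
Op 8: e = malloc(11) -> e = 4; heap: [0-3 ALLOC][4-14 ALLOC][15-42 FREE]
free(e): e = 4 -> block [4-14 ALLOC]; mark free, coalesce with adjacent free neighbors -> [0-3 ALLOC][4-42 FREE]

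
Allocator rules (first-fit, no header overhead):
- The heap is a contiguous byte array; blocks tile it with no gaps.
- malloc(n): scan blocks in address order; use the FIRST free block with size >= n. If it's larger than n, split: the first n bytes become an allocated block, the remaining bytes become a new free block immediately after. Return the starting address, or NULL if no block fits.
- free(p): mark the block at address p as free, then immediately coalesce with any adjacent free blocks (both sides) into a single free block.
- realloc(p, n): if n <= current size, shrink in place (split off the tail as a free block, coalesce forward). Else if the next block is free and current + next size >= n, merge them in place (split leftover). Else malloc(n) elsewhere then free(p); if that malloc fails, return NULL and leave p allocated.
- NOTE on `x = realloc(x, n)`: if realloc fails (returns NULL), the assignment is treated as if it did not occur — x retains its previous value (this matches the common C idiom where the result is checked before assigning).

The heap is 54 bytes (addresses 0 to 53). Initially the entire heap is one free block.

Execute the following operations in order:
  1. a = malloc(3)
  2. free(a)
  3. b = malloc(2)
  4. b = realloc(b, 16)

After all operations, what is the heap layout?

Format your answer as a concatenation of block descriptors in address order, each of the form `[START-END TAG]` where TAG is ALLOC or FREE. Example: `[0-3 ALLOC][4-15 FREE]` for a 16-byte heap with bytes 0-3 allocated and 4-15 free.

Op 1: a = malloc(3) -> a = 0; heap: [0-2 ALLOC][3-53 FREE]
Op 2: free(a) -> (freed a); heap: [0-53 FREE]
Op 3: b = malloc(2) -> b = 0; heap: [0-1 ALLOC][2-53 FREE]
Op 4: b = realloc(b, 16) -> b = 0; heap: [0-15 ALLOC][16-53 FREE]

Answer: [0-15 ALLOC][16-53 FREE]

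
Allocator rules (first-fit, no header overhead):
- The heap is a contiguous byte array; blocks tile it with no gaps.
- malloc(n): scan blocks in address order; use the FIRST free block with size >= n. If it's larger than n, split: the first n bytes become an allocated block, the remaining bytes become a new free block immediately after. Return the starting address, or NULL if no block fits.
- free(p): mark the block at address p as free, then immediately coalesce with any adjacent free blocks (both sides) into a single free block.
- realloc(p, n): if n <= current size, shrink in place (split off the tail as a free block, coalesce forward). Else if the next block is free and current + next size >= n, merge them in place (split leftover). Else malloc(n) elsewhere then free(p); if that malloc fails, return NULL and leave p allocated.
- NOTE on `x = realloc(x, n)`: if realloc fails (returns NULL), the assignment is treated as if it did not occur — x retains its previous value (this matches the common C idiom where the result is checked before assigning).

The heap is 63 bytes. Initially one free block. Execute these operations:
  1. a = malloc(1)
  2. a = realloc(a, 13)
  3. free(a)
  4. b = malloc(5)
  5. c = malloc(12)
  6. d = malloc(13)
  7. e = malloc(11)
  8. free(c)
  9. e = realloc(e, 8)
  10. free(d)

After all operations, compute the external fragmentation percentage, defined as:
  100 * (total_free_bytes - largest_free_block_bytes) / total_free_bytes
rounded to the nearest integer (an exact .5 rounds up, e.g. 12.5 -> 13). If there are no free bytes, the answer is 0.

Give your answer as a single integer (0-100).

Op 1: a = malloc(1) -> a = 0; heap: [0-0 ALLOC][1-62 FREE]
Op 2: a = realloc(a, 13) -> a = 0; heap: [0-12 ALLOC][13-62 FREE]
Op 3: free(a) -> (freed a); heap: [0-62 FREE]
Op 4: b = malloc(5) -> b = 0; heap: [0-4 ALLOC][5-62 FREE]
Op 5: c = malloc(12) -> c = 5; heap: [0-4 ALLOC][5-16 ALLOC][17-62 FREE]
Op 6: d = malloc(13) -> d = 17; heap: [0-4 ALLOC][5-16 ALLOC][17-29 ALLOC][30-62 FREE]
Op 7: e = malloc(11) -> e = 30; heap: [0-4 ALLOC][5-16 ALLOC][17-29 ALLOC][30-40 ALLOC][41-62 FREE]
Op 8: free(c) -> (freed c); heap: [0-4 ALLOC][5-16 FREE][17-29 ALLOC][30-40 ALLOC][41-62 FREE]
Op 9: e = realloc(e, 8) -> e = 30; heap: [0-4 ALLOC][5-16 FREE][17-29 ALLOC][30-37 ALLOC][38-62 FREE]
Op 10: free(d) -> (freed d); heap: [0-4 ALLOC][5-29 FREE][30-37 ALLOC][38-62 FREE]
Free blocks: [25 25] total_free=50 largest=25 -> 100*(50-25)/50 = 2500/50 = 50

Answer: 50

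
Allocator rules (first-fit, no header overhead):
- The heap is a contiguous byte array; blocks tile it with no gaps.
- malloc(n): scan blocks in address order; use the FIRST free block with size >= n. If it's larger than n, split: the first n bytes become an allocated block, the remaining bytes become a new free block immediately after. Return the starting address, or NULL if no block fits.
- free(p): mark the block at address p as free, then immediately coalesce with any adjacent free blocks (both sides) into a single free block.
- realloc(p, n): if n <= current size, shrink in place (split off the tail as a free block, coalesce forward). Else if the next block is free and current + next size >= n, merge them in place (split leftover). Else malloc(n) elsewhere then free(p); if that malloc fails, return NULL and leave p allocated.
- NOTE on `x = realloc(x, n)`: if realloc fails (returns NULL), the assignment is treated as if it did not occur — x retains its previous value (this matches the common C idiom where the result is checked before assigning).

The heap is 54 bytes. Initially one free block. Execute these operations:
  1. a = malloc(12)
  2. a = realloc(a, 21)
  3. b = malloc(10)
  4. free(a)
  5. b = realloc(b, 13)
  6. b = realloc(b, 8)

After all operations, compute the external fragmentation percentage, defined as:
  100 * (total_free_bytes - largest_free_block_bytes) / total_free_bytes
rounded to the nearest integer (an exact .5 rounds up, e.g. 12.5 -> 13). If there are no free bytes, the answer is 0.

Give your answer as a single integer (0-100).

Op 1: a = malloc(12) -> a = 0; heap: [0-11 ALLOC][12-53 FREE]
Op 2: a = realloc(a, 21) -> a = 0; heap: [0-20 ALLOC][21-53 FREE]
Op 3: b = malloc(10) -> b = 21; heap: [0-20 ALLOC][21-30 ALLOC][31-53 FREE]
Op 4: free(a) -> (freed a); heap: [0-20 FREE][21-30 ALLOC][31-53 FREE]
Op 5: b = realloc(b, 13) -> b = 21; heap: [0-20 FREE][21-33 ALLOC][34-53 FREE]
Op 6: b = realloc(b, 8) -> b = 21; heap: [0-20 FREE][21-28 ALLOC][29-53 FREE]
Free blocks: [21 25] total_free=46 largest=25 -> 100*(46-25)/46 = 2100/46 ≈ 45.652 -> rounds to 46

Answer: 46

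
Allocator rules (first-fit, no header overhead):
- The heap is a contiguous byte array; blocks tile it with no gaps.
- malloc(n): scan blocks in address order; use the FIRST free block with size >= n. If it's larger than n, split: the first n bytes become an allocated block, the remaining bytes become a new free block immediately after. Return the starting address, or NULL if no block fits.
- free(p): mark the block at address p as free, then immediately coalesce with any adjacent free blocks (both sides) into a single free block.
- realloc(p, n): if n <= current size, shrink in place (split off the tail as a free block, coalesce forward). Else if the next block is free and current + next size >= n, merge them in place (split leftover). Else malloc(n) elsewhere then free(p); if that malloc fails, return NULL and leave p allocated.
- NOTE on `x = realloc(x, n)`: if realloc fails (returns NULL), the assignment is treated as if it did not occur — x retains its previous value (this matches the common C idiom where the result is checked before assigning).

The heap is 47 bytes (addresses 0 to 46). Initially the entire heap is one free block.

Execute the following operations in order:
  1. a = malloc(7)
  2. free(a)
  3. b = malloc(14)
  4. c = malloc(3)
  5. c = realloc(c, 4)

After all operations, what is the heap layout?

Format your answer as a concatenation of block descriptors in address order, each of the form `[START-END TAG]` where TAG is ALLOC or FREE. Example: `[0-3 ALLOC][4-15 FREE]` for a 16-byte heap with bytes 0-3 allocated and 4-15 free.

Answer: [0-13 ALLOC][14-17 ALLOC][18-46 FREE]

Derivation:
Op 1: a = malloc(7) -> a = 0; heap: [0-6 ALLOC][7-46 FREE]
Op 2: free(a) -> (freed a); heap: [0-46 FREE]
Op 3: b = malloc(14) -> b = 0; heap: [0-13 ALLOC][14-46 FREE]
Op 4: c = malloc(3) -> c = 14; heap: [0-13 ALLOC][14-16 ALLOC][17-46 FREE]
Op 5: c = realloc(c, 4) -> c = 14; heap: [0-13 ALLOC][14-17 ALLOC][18-46 FREE]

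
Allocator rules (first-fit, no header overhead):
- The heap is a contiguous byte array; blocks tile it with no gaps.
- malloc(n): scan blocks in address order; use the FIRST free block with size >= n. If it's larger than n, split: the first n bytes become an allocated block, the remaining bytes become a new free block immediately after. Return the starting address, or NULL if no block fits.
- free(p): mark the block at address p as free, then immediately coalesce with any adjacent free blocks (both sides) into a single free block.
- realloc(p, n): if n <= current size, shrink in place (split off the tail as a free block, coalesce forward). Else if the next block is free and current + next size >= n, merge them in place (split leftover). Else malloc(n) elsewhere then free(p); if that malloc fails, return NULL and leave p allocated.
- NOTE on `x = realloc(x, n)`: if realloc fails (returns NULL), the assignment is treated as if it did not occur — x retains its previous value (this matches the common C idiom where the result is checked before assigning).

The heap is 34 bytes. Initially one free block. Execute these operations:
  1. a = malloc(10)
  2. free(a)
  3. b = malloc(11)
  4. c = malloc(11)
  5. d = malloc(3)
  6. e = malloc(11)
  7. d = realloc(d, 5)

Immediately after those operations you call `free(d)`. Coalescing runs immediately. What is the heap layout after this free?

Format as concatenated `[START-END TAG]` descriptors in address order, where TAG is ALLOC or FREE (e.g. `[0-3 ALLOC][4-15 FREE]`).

Answer: [0-10 ALLOC][11-21 ALLOC][22-33 FREE]

Derivation:
Op 1: a = malloc(10) -> a = 0; heap: [0-9 ALLOC][10-33 FREE]
Op 2: free(a) -> (freed a); heap: [0-33 FREE]
Op 3: b = malloc(11) -> b = 0; heap: [0-10 ALLOC][11-33 FREE]
Op 4: c = malloc(11) -> c = 11; heap: [0-10 ALLOC][11-21 ALLOC][22-33 FREE]
Op 5: d = malloc(3) -> d = 22; heap: [0-10 ALLOC][11-21 ALLOC][22-24 ALLOC][25-33 FREE]
Op 6: e = malloc(11) -> e = NULL; heap: [0-10 ALLOC][11-21 ALLOC][22-24 ALLOC][25-33 FREE]
Op 7: d = realloc(d, 5) -> d = 22; heap: [0-10 ALLOC][11-21 ALLOC][22-26 ALLOC][27-33 FREE]
free(d): d = 22 -> block [22-26 ALLOC]; mark free, coalesce with adjacent free neighbors -> [0-10 ALLOC][11-21 ALLOC][22-33 FREE]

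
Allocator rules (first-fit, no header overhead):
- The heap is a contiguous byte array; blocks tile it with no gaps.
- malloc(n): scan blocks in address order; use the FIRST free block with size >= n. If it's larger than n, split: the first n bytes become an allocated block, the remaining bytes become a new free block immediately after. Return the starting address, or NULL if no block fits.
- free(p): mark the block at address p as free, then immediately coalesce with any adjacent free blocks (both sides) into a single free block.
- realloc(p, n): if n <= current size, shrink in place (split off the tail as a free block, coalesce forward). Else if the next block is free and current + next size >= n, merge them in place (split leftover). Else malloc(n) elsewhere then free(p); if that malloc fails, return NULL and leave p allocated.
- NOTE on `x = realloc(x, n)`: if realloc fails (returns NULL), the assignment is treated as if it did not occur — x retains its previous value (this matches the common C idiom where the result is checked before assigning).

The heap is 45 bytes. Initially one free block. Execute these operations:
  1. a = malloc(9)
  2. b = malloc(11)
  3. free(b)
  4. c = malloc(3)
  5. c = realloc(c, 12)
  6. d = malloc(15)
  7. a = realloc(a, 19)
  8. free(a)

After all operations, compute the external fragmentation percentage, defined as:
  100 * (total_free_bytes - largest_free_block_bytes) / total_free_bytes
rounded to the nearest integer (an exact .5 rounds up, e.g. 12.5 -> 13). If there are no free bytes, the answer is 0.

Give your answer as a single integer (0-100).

Answer: 50

Derivation:
Op 1: a = malloc(9) -> a = 0; heap: [0-8 ALLOC][9-44 FREE]
Op 2: b = malloc(11) -> b = 9; heap: [0-8 ALLOC][9-19 ALLOC][20-44 FREE]
Op 3: free(b) -> (freed b); heap: [0-8 ALLOC][9-44 FREE]
Op 4: c = malloc(3) -> c = 9; heap: [0-8 ALLOC][9-11 ALLOC][12-44 FREE]
Op 5: c = realloc(c, 12) -> c = 9; heap: [0-8 ALLOC][9-20 ALLOC][21-44 FREE]
Op 6: d = malloc(15) -> d = 21; heap: [0-8 ALLOC][9-20 ALLOC][21-35 ALLOC][36-44 FREE]
Op 7: a = realloc(a, 19) -> NULL (a unchanged); heap: [0-8 ALLOC][9-20 ALLOC][21-35 ALLOC][36-44 FREE]
Op 8: free(a) -> (freed a); heap: [0-8 FREE][9-20 ALLOC][21-35 ALLOC][36-44 FREE]
Free blocks: [9 9] total_free=18 largest=9 -> 100*(18-9)/18 = 900/18 = 50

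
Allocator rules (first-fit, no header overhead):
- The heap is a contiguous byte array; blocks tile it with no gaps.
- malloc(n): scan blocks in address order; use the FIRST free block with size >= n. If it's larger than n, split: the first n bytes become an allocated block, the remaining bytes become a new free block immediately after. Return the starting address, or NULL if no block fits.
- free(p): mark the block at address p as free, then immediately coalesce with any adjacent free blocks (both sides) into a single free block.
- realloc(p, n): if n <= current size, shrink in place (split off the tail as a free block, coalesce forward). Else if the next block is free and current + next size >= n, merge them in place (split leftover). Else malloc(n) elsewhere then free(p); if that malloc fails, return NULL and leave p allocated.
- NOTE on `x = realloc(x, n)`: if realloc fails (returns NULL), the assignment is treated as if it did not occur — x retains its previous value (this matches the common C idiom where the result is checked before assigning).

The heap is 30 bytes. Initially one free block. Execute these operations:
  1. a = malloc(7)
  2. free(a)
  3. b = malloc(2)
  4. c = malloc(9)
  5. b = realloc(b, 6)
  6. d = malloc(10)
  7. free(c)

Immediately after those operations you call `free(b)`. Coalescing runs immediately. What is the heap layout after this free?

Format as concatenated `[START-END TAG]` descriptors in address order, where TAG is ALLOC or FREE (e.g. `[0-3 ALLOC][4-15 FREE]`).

Answer: [0-16 FREE][17-26 ALLOC][27-29 FREE]

Derivation:
Op 1: a = malloc(7) -> a = 0; heap: [0-6 ALLOC][7-29 FREE]
Op 2: free(a) -> (freed a); heap: [0-29 FREE]
Op 3: b = malloc(2) -> b = 0; heap: [0-1 ALLOC][2-29 FREE]
Op 4: c = malloc(9) -> c = 2; heap: [0-1 ALLOC][2-10 ALLOC][11-29 FREE]
Op 5: b = realloc(b, 6) -> b = 11; heap: [0-1 FREE][2-10 ALLOC][11-16 ALLOC][17-29 FREE]
Op 6: d = malloc(10) -> d = 17; heap: [0-1 FREE][2-10 ALLOC][11-16 ALLOC][17-26 ALLOC][27-29 FREE]
Op 7: free(c) -> (freed c); heap: [0-10 FREE][11-16 ALLOC][17-26 ALLOC][27-29 FREE]
free(b): b = 11 -> block [11-16 ALLOC]; mark free, coalesce with adjacent free neighbors -> [0-16 FREE][17-26 ALLOC][27-29 FREE]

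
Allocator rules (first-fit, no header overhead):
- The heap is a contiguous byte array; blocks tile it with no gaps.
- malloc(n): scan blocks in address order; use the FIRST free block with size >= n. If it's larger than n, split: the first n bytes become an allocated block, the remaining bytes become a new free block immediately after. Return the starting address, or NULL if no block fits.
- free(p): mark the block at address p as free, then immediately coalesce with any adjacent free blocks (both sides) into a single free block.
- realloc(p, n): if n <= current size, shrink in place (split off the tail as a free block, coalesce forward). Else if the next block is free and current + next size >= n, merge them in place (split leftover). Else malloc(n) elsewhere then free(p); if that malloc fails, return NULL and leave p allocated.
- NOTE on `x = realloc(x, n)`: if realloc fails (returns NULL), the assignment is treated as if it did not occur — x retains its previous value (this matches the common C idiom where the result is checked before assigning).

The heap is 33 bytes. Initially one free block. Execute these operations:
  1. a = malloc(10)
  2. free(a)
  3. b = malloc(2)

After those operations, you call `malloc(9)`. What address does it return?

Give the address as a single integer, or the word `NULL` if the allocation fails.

Answer: 2

Derivation:
Op 1: a = malloc(10) -> a = 0; heap: [0-9 ALLOC][10-32 FREE]
Op 2: free(a) -> (freed a); heap: [0-32 FREE]
Op 3: b = malloc(2) -> b = 0; heap: [0-1 ALLOC][2-32 FREE]
malloc(9): first-fit scan over [0-1 ALLOC][2-32 FREE] -> 2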